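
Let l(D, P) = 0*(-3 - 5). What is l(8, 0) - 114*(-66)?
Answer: 7524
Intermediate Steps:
l(D, P) = 0 (l(D, P) = 0*(-8) = 0)
l(8, 0) - 114*(-66) = 0 - 114*(-66) = 0 + 7524 = 7524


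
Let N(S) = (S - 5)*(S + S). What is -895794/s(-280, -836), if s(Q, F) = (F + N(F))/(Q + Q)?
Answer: 125411160/351329 ≈ 356.96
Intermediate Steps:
N(S) = 2*S*(-5 + S) (N(S) = (-5 + S)*(2*S) = 2*S*(-5 + S))
s(Q, F) = (F + 2*F*(-5 + F))/(2*Q) (s(Q, F) = (F + 2*F*(-5 + F))/(Q + Q) = (F + 2*F*(-5 + F))/((2*Q)) = (F + 2*F*(-5 + F))*(1/(2*Q)) = (F + 2*F*(-5 + F))/(2*Q))
-895794/s(-280, -836) = -895794*140/(209*(-9 + 2*(-836))) = -895794*140/(209*(-9 - 1672)) = -895794/((½)*(-836)*(-1/280)*(-1681)) = -895794/(-351329/140) = -895794*(-140/351329) = 125411160/351329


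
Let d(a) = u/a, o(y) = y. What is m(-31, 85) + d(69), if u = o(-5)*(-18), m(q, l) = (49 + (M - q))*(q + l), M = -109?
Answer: -35988/23 ≈ -1564.7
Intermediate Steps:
m(q, l) = (-60 - q)*(l + q) (m(q, l) = (49 + (-109 - q))*(q + l) = (-60 - q)*(l + q))
u = 90 (u = -5*(-18) = 90)
d(a) = 90/a
m(-31, 85) + d(69) = (-1*(-31)**2 - 60*85 - 60*(-31) - 1*85*(-31)) + 90/69 = (-1*961 - 5100 + 1860 + 2635) + 90*(1/69) = (-961 - 5100 + 1860 + 2635) + 30/23 = -1566 + 30/23 = -35988/23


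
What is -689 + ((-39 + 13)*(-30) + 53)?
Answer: 144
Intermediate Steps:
-689 + ((-39 + 13)*(-30) + 53) = -689 + (-26*(-30) + 53) = -689 + (780 + 53) = -689 + 833 = 144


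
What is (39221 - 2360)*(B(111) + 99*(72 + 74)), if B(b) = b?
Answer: 536880465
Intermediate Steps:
(39221 - 2360)*(B(111) + 99*(72 + 74)) = (39221 - 2360)*(111 + 99*(72 + 74)) = 36861*(111 + 99*146) = 36861*(111 + 14454) = 36861*14565 = 536880465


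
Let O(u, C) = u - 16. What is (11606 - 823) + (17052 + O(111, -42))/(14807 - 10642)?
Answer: 44928342/4165 ≈ 10787.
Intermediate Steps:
O(u, C) = -16 + u
(11606 - 823) + (17052 + O(111, -42))/(14807 - 10642) = (11606 - 823) + (17052 + (-16 + 111))/(14807 - 10642) = 10783 + (17052 + 95)/4165 = 10783 + 17147*(1/4165) = 10783 + 17147/4165 = 44928342/4165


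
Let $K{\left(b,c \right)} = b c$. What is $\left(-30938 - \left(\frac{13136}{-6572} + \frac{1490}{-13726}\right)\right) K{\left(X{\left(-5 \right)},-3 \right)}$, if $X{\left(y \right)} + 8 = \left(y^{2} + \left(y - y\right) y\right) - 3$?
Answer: $\frac{14650873041630}{11275909} \approx 1.2993 \cdot 10^{6}$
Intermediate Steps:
$X{\left(y \right)} = -11 + y^{2}$ ($X{\left(y \right)} = -8 - \left(3 - y^{2} - \left(y - y\right) y\right) = -8 + \left(\left(y^{2} + 0 y\right) - 3\right) = -8 + \left(\left(y^{2} + 0\right) - 3\right) = -8 + \left(y^{2} - 3\right) = -8 + \left(-3 + y^{2}\right) = -11 + y^{2}$)
$\left(-30938 - \left(\frac{13136}{-6572} + \frac{1490}{-13726}\right)\right) K{\left(X{\left(-5 \right)},-3 \right)} = \left(-30938 - \left(\frac{13136}{-6572} + \frac{1490}{-13726}\right)\right) \left(-11 + \left(-5\right)^{2}\right) \left(-3\right) = \left(-30938 - \left(13136 \left(- \frac{1}{6572}\right) + 1490 \left(- \frac{1}{13726}\right)\right)\right) \left(-11 + 25\right) \left(-3\right) = \left(-30938 - \left(- \frac{3284}{1643} - \frac{745}{6863}\right)\right) 14 \left(-3\right) = \left(-30938 - - \frac{23762127}{11275909}\right) \left(-42\right) = \left(-30938 + \frac{23762127}{11275909}\right) \left(-42\right) = \left(- \frac{348830310515}{11275909}\right) \left(-42\right) = \frac{14650873041630}{11275909}$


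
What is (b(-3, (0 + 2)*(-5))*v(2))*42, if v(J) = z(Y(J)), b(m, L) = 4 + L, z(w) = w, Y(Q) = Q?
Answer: -504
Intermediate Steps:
v(J) = J
(b(-3, (0 + 2)*(-5))*v(2))*42 = ((4 + (0 + 2)*(-5))*2)*42 = ((4 + 2*(-5))*2)*42 = ((4 - 10)*2)*42 = -6*2*42 = -12*42 = -504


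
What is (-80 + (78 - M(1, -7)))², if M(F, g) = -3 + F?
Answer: 0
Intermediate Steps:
(-80 + (78 - M(1, -7)))² = (-80 + (78 - (-3 + 1)))² = (-80 + (78 - 1*(-2)))² = (-80 + (78 + 2))² = (-80 + 80)² = 0² = 0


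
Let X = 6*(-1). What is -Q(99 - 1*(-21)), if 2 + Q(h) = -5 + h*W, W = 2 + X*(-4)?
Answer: -3113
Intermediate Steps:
X = -6
W = 26 (W = 2 - 6*(-4) = 2 + 24 = 26)
Q(h) = -7 + 26*h (Q(h) = -2 + (-5 + h*26) = -2 + (-5 + 26*h) = -7 + 26*h)
-Q(99 - 1*(-21)) = -(-7 + 26*(99 - 1*(-21))) = -(-7 + 26*(99 + 21)) = -(-7 + 26*120) = -(-7 + 3120) = -1*3113 = -3113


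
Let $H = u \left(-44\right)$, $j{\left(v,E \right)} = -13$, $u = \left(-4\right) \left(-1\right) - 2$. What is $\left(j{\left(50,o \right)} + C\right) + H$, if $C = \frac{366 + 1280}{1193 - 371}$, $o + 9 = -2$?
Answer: $- \frac{40688}{411} \approx -98.998$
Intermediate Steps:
$o = -11$ ($o = -9 - 2 = -11$)
$u = 2$ ($u = 4 - 2 = 2$)
$H = -88$ ($H = 2 \left(-44\right) = -88$)
$C = \frac{823}{411}$ ($C = \frac{1646}{822} = 1646 \cdot \frac{1}{822} = \frac{823}{411} \approx 2.0024$)
$\left(j{\left(50,o \right)} + C\right) + H = \left(-13 + \frac{823}{411}\right) - 88 = - \frac{4520}{411} - 88 = - \frac{40688}{411}$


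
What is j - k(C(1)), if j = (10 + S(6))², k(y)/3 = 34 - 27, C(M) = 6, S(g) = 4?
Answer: 175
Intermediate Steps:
k(y) = 21 (k(y) = 3*(34 - 27) = 3*7 = 21)
j = 196 (j = (10 + 4)² = 14² = 196)
j - k(C(1)) = 196 - 1*21 = 196 - 21 = 175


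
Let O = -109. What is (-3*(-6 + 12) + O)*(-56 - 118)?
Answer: 22098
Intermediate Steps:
(-3*(-6 + 12) + O)*(-56 - 118) = (-3*(-6 + 12) - 109)*(-56 - 118) = (-3*6 - 109)*(-174) = (-18 - 109)*(-174) = -127*(-174) = 22098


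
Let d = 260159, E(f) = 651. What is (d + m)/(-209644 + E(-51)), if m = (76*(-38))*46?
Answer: -127311/208993 ≈ -0.60916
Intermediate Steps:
m = -132848 (m = -2888*46 = -132848)
(d + m)/(-209644 + E(-51)) = (260159 - 132848)/(-209644 + 651) = 127311/(-208993) = 127311*(-1/208993) = -127311/208993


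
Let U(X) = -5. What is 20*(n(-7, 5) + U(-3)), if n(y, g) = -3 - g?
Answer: -260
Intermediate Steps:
20*(n(-7, 5) + U(-3)) = 20*((-3 - 1*5) - 5) = 20*((-3 - 5) - 5) = 20*(-8 - 5) = 20*(-13) = -260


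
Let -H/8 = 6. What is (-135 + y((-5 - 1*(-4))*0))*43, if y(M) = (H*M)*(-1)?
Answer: -5805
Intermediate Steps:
H = -48 (H = -8*6 = -48)
y(M) = 48*M (y(M) = -48*M*(-1) = 48*M)
(-135 + y((-5 - 1*(-4))*0))*43 = (-135 + 48*((-5 - 1*(-4))*0))*43 = (-135 + 48*((-5 + 4)*0))*43 = (-135 + 48*(-1*0))*43 = (-135 + 48*0)*43 = (-135 + 0)*43 = -135*43 = -5805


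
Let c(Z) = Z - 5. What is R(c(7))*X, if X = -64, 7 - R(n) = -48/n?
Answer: -1984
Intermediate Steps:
c(Z) = -5 + Z
R(n) = 7 + 48/n (R(n) = 7 - (-48)/n = 7 + 48/n)
R(c(7))*X = (7 + 48/(-5 + 7))*(-64) = (7 + 48/2)*(-64) = (7 + 48*(1/2))*(-64) = (7 + 24)*(-64) = 31*(-64) = -1984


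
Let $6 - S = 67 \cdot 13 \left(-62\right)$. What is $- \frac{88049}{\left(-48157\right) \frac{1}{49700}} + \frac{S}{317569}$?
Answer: $\frac{1389695755048956}{15293170333} \approx 90870.0$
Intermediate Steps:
$S = 54008$ ($S = 6 - 67 \cdot 13 \left(-62\right) = 6 - 871 \left(-62\right) = 6 - -54002 = 6 + 54002 = 54008$)
$- \frac{88049}{\left(-48157\right) \frac{1}{49700}} + \frac{S}{317569} = - \frac{88049}{\left(-48157\right) \frac{1}{49700}} + \frac{54008}{317569} = - \frac{88049}{\left(-48157\right) \frac{1}{49700}} + 54008 \cdot \frac{1}{317569} = - \frac{88049}{- \frac{48157}{49700}} + \frac{54008}{317569} = \left(-88049\right) \left(- \frac{49700}{48157}\right) + \frac{54008}{317569} = \frac{4376035300}{48157} + \frac{54008}{317569} = \frac{1389695755048956}{15293170333}$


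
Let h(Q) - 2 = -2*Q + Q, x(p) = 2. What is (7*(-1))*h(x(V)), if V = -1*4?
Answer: 0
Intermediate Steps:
V = -4
h(Q) = 2 - Q (h(Q) = 2 + (-2*Q + Q) = 2 - Q)
(7*(-1))*h(x(V)) = (7*(-1))*(2 - 1*2) = -7*(2 - 2) = -7*0 = 0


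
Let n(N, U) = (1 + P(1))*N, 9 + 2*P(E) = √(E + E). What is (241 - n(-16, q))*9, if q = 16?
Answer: 1665 + 72*√2 ≈ 1766.8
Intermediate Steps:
P(E) = -9/2 + √2*√E/2 (P(E) = -9/2 + √(E + E)/2 = -9/2 + √(2*E)/2 = -9/2 + (√2*√E)/2 = -9/2 + √2*√E/2)
n(N, U) = N*(-7/2 + √2/2) (n(N, U) = (1 + (-9/2 + √2*√1/2))*N = (1 + (-9/2 + (½)*√2*1))*N = (1 + (-9/2 + √2/2))*N = (-7/2 + √2/2)*N = N*(-7/2 + √2/2))
(241 - n(-16, q))*9 = (241 - (-16)*(-7 + √2)/2)*9 = (241 - (56 - 8*√2))*9 = (241 + (-56 + 8*√2))*9 = (185 + 8*√2)*9 = 1665 + 72*√2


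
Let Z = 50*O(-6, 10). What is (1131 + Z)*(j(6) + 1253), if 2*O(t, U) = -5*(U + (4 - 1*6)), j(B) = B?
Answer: 164929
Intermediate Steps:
O(t, U) = 5 - 5*U/2 (O(t, U) = (-5*(U + (4 - 1*6)))/2 = (-5*(U + (4 - 6)))/2 = (-5*(U - 2))/2 = (-5*(-2 + U))/2 = (10 - 5*U)/2 = 5 - 5*U/2)
Z = -1000 (Z = 50*(5 - 5/2*10) = 50*(5 - 25) = 50*(-20) = -1000)
(1131 + Z)*(j(6) + 1253) = (1131 - 1000)*(6 + 1253) = 131*1259 = 164929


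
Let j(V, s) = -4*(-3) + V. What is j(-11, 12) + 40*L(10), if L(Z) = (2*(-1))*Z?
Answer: -799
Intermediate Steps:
j(V, s) = 12 + V
L(Z) = -2*Z
j(-11, 12) + 40*L(10) = (12 - 11) + 40*(-2*10) = 1 + 40*(-20) = 1 - 800 = -799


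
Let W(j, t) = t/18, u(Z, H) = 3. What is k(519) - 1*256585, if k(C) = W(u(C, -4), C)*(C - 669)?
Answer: -260910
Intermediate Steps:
W(j, t) = t/18 (W(j, t) = t*(1/18) = t/18)
k(C) = C*(-669 + C)/18 (k(C) = (C/18)*(C - 669) = (C/18)*(-669 + C) = C*(-669 + C)/18)
k(519) - 1*256585 = (1/18)*519*(-669 + 519) - 1*256585 = (1/18)*519*(-150) - 256585 = -4325 - 256585 = -260910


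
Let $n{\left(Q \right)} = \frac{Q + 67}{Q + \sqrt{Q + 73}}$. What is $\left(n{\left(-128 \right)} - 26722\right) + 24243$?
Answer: $- \frac{40744473}{16439} + \frac{61 i \sqrt{55}}{16439} \approx -2478.5 + 0.027519 i$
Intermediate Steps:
$n{\left(Q \right)} = \frac{67 + Q}{Q + \sqrt{73 + Q}}$
$\left(n{\left(-128 \right)} - 26722\right) + 24243 = \left(\frac{67 - 128}{-128 + \sqrt{73 - 128}} - 26722\right) + 24243 = \left(\frac{1}{-128 + \sqrt{-55}} \left(-61\right) - 26722\right) + 24243 = \left(\frac{1}{-128 + i \sqrt{55}} \left(-61\right) - 26722\right) + 24243 = \left(- \frac{61}{-128 + i \sqrt{55}} - 26722\right) + 24243 = \left(-26722 - \frac{61}{-128 + i \sqrt{55}}\right) + 24243 = -2479 - \frac{61}{-128 + i \sqrt{55}}$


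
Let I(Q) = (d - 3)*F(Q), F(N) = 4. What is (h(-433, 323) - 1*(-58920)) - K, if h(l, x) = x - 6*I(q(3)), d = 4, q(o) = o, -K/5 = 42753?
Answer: 272984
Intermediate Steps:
K = -213765 (K = -5*42753 = -213765)
I(Q) = 4 (I(Q) = (4 - 3)*4 = 1*4 = 4)
h(l, x) = -24 + x (h(l, x) = x - 6*4 = x - 24 = -24 + x)
(h(-433, 323) - 1*(-58920)) - K = ((-24 + 323) - 1*(-58920)) - 1*(-213765) = (299 + 58920) + 213765 = 59219 + 213765 = 272984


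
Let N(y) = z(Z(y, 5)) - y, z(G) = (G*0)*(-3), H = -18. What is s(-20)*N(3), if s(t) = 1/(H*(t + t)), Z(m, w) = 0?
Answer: -1/240 ≈ -0.0041667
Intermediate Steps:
z(G) = 0 (z(G) = 0*(-3) = 0)
s(t) = -1/(36*t) (s(t) = 1/(-18*(t + t)) = 1/(-36*t) = -1/(36*t))
N(y) = -y (N(y) = 0 - y = -y)
s(-20)*N(3) = (-1/36/(-20))*(-1*3) = -1/36*(-1/20)*(-3) = (1/720)*(-3) = -1/240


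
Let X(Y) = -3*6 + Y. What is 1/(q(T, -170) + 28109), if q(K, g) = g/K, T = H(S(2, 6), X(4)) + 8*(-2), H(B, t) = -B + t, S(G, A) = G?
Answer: 16/449829 ≈ 3.5569e-5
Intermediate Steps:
X(Y) = -18 + Y
H(B, t) = t - B
T = -32 (T = ((-18 + 4) - 1*2) + 8*(-2) = (-14 - 2) - 16 = -16 - 16 = -32)
1/(q(T, -170) + 28109) = 1/(-170/(-32) + 28109) = 1/(-170*(-1/32) + 28109) = 1/(85/16 + 28109) = 1/(449829/16) = 16/449829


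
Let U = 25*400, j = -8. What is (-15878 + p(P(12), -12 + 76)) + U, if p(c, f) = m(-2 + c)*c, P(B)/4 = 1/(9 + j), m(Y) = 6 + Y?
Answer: -5846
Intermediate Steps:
U = 10000
P(B) = 4 (P(B) = 4/(9 - 8) = 4/1 = 4*1 = 4)
p(c, f) = c*(4 + c) (p(c, f) = (6 + (-2 + c))*c = (4 + c)*c = c*(4 + c))
(-15878 + p(P(12), -12 + 76)) + U = (-15878 + 4*(4 + 4)) + 10000 = (-15878 + 4*8) + 10000 = (-15878 + 32) + 10000 = -15846 + 10000 = -5846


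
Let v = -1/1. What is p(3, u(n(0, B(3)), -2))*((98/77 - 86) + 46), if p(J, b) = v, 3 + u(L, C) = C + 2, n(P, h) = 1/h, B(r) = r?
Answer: 426/11 ≈ 38.727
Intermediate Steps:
u(L, C) = -1 + C (u(L, C) = -3 + (C + 2) = -3 + (2 + C) = -1 + C)
v = -1 (v = -1*1 = -1)
p(J, b) = -1
p(3, u(n(0, B(3)), -2))*((98/77 - 86) + 46) = -((98/77 - 86) + 46) = -((98*(1/77) - 86) + 46) = -((14/11 - 86) + 46) = -(-932/11 + 46) = -1*(-426/11) = 426/11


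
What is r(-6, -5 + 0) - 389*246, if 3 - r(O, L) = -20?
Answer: -95671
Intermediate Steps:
r(O, L) = 23 (r(O, L) = 3 - 1*(-20) = 3 + 20 = 23)
r(-6, -5 + 0) - 389*246 = 23 - 389*246 = 23 - 95694 = -95671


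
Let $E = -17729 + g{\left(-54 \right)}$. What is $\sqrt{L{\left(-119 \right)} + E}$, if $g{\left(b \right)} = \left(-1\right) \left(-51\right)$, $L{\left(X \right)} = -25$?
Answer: $3 i \sqrt{1967} \approx 133.05 i$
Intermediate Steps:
$g{\left(b \right)} = 51$
$E = -17678$ ($E = -17729 + 51 = -17678$)
$\sqrt{L{\left(-119 \right)} + E} = \sqrt{-25 - 17678} = \sqrt{-17703} = 3 i \sqrt{1967}$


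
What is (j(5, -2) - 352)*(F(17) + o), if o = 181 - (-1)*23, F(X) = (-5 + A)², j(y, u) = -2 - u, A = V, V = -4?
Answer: -100320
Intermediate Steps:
A = -4
F(X) = 81 (F(X) = (-5 - 4)² = (-9)² = 81)
o = 204 (o = 181 - 1*(-23) = 181 + 23 = 204)
(j(5, -2) - 352)*(F(17) + o) = ((-2 - 1*(-2)) - 352)*(81 + 204) = ((-2 + 2) - 352)*285 = (0 - 352)*285 = -352*285 = -100320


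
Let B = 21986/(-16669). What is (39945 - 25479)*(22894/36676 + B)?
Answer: -1536066604425/152838061 ≈ -10050.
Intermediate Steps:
B = -21986/16669 (B = 21986*(-1/16669) = -21986/16669 ≈ -1.3190)
(39945 - 25479)*(22894/36676 + B) = (39945 - 25479)*(22894/36676 - 21986/16669) = 14466*(22894*(1/36676) - 21986/16669) = 14466*(11447/18338 - 21986/16669) = 14466*(-212369225/305676122) = -1536066604425/152838061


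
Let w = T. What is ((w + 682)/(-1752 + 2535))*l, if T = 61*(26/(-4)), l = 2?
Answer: 571/783 ≈ 0.72925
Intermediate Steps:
T = -793/2 (T = 61*(26*(-1/4)) = 61*(-13/2) = -793/2 ≈ -396.50)
w = -793/2 ≈ -396.50
((w + 682)/(-1752 + 2535))*l = ((-793/2 + 682)/(-1752 + 2535))*2 = ((571/2)/783)*2 = ((571/2)*(1/783))*2 = (571/1566)*2 = 571/783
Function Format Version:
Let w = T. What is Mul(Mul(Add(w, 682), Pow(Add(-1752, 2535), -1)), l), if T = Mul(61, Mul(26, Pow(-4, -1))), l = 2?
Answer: Rational(571, 783) ≈ 0.72925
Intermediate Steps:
T = Rational(-793, 2) (T = Mul(61, Mul(26, Rational(-1, 4))) = Mul(61, Rational(-13, 2)) = Rational(-793, 2) ≈ -396.50)
w = Rational(-793, 2) ≈ -396.50
Mul(Mul(Add(w, 682), Pow(Add(-1752, 2535), -1)), l) = Mul(Mul(Add(Rational(-793, 2), 682), Pow(Add(-1752, 2535), -1)), 2) = Mul(Mul(Rational(571, 2), Pow(783, -1)), 2) = Mul(Mul(Rational(571, 2), Rational(1, 783)), 2) = Mul(Rational(571, 1566), 2) = Rational(571, 783)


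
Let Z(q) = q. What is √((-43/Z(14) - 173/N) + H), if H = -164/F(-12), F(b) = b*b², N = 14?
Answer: I*√973749/252 ≈ 3.9158*I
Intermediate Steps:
F(b) = b³
H = 41/432 (H = -164/((-12)³) = -164/(-1728) = -164*(-1/1728) = 41/432 ≈ 0.094907)
√((-43/Z(14) - 173/N) + H) = √((-43/14 - 173/14) + 41/432) = √(-108/7 + 41/432) = √(-46369/3024) = I*√973749/252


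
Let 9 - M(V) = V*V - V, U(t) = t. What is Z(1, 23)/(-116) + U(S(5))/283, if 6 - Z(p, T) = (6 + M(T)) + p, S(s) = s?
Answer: -34947/8207 ≈ -4.2582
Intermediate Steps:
M(V) = 9 + V - V² (M(V) = 9 - (V*V - V) = 9 - (V² - V) = 9 + (V - V²) = 9 + V - V²)
Z(p, T) = -9 + T² - T - p (Z(p, T) = 6 - ((6 + (9 + T - T²)) + p) = 6 - ((15 + T - T²) + p) = 6 - (15 + T + p - T²) = 6 + (-15 + T² - T - p) = -9 + T² - T - p)
Z(1, 23)/(-116) + U(S(5))/283 = (-9 + 23² - 1*23 - 1*1)/(-116) + 5/283 = (-9 + 529 - 23 - 1)*(-1/116) + 5*(1/283) = 496*(-1/116) + 5/283 = -124/29 + 5/283 = -34947/8207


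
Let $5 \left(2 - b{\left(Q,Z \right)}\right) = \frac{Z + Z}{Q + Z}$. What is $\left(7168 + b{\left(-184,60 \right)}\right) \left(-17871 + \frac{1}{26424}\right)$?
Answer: $- \frac{8746992241469}{68262} \approx -1.2814 \cdot 10^{8}$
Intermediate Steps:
$b{\left(Q,Z \right)} = 2 - \frac{2 Z}{5 \left(Q + Z\right)}$ ($b{\left(Q,Z \right)} = 2 - \frac{\left(Z + Z\right) \frac{1}{Q + Z}}{5} = 2 - \frac{2 Z \frac{1}{Q + Z}}{5} = 2 - \frac{2 Z}{5 \left(Q + Z\right)}$)
$\left(7168 + b{\left(-184,60 \right)}\right) \left(-17871 + \frac{1}{26424}\right) = \left(7168 + \frac{2 \left(-184\right) + \frac{8}{5} \cdot 60}{-184 + 60}\right) \left(-17871 + \frac{1}{26424}\right) = \left(7168 + \frac{-368 + 96}{-124}\right) \left(-17871 + \frac{1}{26424}\right) = \left(7168 - - \frac{68}{31}\right) \left(- \frac{472223303}{26424}\right) = \left(7168 + \frac{68}{31}\right) \left(- \frac{472223303}{26424}\right) = \frac{222276}{31} \left(- \frac{472223303}{26424}\right) = - \frac{8746992241469}{68262}$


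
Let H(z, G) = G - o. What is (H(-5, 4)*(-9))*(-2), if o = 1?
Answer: 54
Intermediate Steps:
H(z, G) = -1 + G (H(z, G) = G - 1*1 = G - 1 = -1 + G)
(H(-5, 4)*(-9))*(-2) = ((-1 + 4)*(-9))*(-2) = (3*(-9))*(-2) = -27*(-2) = 54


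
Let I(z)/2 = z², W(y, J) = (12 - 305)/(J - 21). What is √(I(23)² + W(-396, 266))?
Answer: 9*√16928635/35 ≈ 1058.0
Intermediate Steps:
W(y, J) = -293/(-21 + J)
I(z) = 2*z²
√(I(23)² + W(-396, 266)) = √((2*23²)² - 293/(-21 + 266)) = √((2*529)² - 293/245) = √(1058² - 293*1/245) = √(1119364 - 293/245) = √(274243887/245) = 9*√16928635/35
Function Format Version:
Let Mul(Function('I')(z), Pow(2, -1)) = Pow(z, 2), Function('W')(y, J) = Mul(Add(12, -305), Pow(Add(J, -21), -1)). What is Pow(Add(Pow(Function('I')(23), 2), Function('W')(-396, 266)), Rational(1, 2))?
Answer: Mul(Rational(9, 35), Pow(16928635, Rational(1, 2))) ≈ 1058.0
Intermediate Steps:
Function('W')(y, J) = Mul(-293, Pow(Add(-21, J), -1))
Function('I')(z) = Mul(2, Pow(z, 2))
Pow(Add(Pow(Function('I')(23), 2), Function('W')(-396, 266)), Rational(1, 2)) = Pow(Add(Pow(Mul(2, Pow(23, 2)), 2), Mul(-293, Pow(Add(-21, 266), -1))), Rational(1, 2)) = Pow(Add(Pow(Mul(2, 529), 2), Mul(-293, Pow(245, -1))), Rational(1, 2)) = Pow(Add(Pow(1058, 2), Mul(-293, Rational(1, 245))), Rational(1, 2)) = Pow(Add(1119364, Rational(-293, 245)), Rational(1, 2)) = Pow(Rational(274243887, 245), Rational(1, 2)) = Mul(Rational(9, 35), Pow(16928635, Rational(1, 2)))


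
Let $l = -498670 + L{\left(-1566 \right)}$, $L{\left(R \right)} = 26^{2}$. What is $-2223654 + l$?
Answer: $-2721648$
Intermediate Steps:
$L{\left(R \right)} = 676$
$l = -497994$ ($l = -498670 + 676 = -497994$)
$-2223654 + l = -2223654 - 497994 = -2721648$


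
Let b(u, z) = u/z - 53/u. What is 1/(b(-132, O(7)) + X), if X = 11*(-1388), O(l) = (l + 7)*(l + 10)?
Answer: -15708/239832149 ≈ -6.5496e-5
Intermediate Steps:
O(l) = (7 + l)*(10 + l)
b(u, z) = -53/u + u/z
X = -15268
1/(b(-132, O(7)) + X) = 1/((-53/(-132) - 132/(70 + 7² + 17*7)) - 15268) = 1/((-53*(-1/132) - 132/(70 + 49 + 119)) - 15268) = 1/((53/132 - 132/238) - 15268) = 1/((53/132 - 132*1/238) - 15268) = 1/((53/132 - 66/119) - 15268) = 1/(-2405/15708 - 15268) = 1/(-239832149/15708) = -15708/239832149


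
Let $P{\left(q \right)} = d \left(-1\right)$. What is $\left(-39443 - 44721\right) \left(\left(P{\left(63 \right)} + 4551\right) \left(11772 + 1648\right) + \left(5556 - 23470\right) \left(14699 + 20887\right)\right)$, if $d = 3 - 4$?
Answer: $48512109737296$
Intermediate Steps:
$d = -1$
$P{\left(q \right)} = 1$ ($P{\left(q \right)} = \left(-1\right) \left(-1\right) = 1$)
$\left(-39443 - 44721\right) \left(\left(P{\left(63 \right)} + 4551\right) \left(11772 + 1648\right) + \left(5556 - 23470\right) \left(14699 + 20887\right)\right) = \left(-39443 - 44721\right) \left(\left(1 + 4551\right) \left(11772 + 1648\right) + \left(5556 - 23470\right) \left(14699 + 20887\right)\right) = - 84164 \left(4552 \cdot 13420 - 637487604\right) = - 84164 \left(61087840 - 637487604\right) = \left(-84164\right) \left(-576399764\right) = 48512109737296$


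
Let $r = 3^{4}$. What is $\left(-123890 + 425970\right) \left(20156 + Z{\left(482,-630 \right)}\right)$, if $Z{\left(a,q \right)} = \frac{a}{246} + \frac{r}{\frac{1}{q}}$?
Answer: $- \frac{1147076602880}{123} \approx -9.3258 \cdot 10^{9}$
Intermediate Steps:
$r = 81$
$Z{\left(a,q \right)} = 81 q + \frac{a}{246}$ ($Z{\left(a,q \right)} = \frac{a}{246} + \frac{81}{\frac{1}{q}} = a \frac{1}{246} + 81 q = \frac{a}{246} + 81 q = 81 q + \frac{a}{246}$)
$\left(-123890 + 425970\right) \left(20156 + Z{\left(482,-630 \right)}\right) = \left(-123890 + 425970\right) \left(20156 + \left(81 \left(-630\right) + \frac{1}{246} \cdot 482\right)\right) = 302080 \left(20156 + \left(-51030 + \frac{241}{123}\right)\right) = 302080 \left(20156 - \frac{6276449}{123}\right) = 302080 \left(- \frac{3797261}{123}\right) = - \frac{1147076602880}{123}$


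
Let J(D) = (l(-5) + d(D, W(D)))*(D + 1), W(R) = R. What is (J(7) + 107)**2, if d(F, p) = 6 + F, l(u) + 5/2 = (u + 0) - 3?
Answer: 16129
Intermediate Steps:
l(u) = -11/2 + u (l(u) = -5/2 + ((u + 0) - 3) = -5/2 + (u - 3) = -5/2 + (-3 + u) = -11/2 + u)
J(D) = (1 + D)*(-9/2 + D) (J(D) = ((-11/2 - 5) + (6 + D))*(D + 1) = (-21/2 + (6 + D))*(1 + D) = (-9/2 + D)*(1 + D) = (1 + D)*(-9/2 + D))
(J(7) + 107)**2 = ((-9/2 + 7**2 - 7/2*7) + 107)**2 = ((-9/2 + 49 - 49/2) + 107)**2 = (20 + 107)**2 = 127**2 = 16129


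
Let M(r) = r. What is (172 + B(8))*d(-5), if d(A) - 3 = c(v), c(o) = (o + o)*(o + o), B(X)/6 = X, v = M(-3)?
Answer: 8580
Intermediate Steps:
v = -3
B(X) = 6*X
c(o) = 4*o² (c(o) = (2*o)*(2*o) = 4*o²)
d(A) = 39 (d(A) = 3 + 4*(-3)² = 3 + 4*9 = 3 + 36 = 39)
(172 + B(8))*d(-5) = (172 + 6*8)*39 = (172 + 48)*39 = 220*39 = 8580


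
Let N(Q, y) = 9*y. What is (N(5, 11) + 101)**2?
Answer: 40000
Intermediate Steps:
(N(5, 11) + 101)**2 = (9*11 + 101)**2 = (99 + 101)**2 = 200**2 = 40000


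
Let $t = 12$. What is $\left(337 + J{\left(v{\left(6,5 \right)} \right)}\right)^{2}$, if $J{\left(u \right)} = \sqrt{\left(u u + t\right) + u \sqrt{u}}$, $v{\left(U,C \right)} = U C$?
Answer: $\left(337 + \sqrt{6} \sqrt{152 + 5 \sqrt{30}}\right)^{2} \approx 1.3676 \cdot 10^{5}$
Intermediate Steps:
$v{\left(U,C \right)} = C U$
$J{\left(u \right)} = \sqrt{12 + u^{2} + u^{\frac{3}{2}}}$ ($J{\left(u \right)} = \sqrt{\left(u u + 12\right) + u \sqrt{u}} = \sqrt{\left(u^{2} + 12\right) + u^{\frac{3}{2}}} = \sqrt{\left(12 + u^{2}\right) + u^{\frac{3}{2}}} = \sqrt{12 + u^{2} + u^{\frac{3}{2}}}$)
$\left(337 + J{\left(v{\left(6,5 \right)} \right)}\right)^{2} = \left(337 + \sqrt{12 + \left(5 \cdot 6\right)^{2} + \left(5 \cdot 6\right)^{\frac{3}{2}}}\right)^{2} = \left(337 + \sqrt{12 + 30^{2} + 30^{\frac{3}{2}}}\right)^{2} = \left(337 + \sqrt{12 + 900 + 30 \sqrt{30}}\right)^{2} = \left(337 + \sqrt{912 + 30 \sqrt{30}}\right)^{2}$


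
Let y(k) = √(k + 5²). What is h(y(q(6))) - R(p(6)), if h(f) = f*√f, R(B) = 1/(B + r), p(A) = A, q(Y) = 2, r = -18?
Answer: 1/12 + 9*3^(¼) ≈ 11.928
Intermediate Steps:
R(B) = 1/(-18 + B) (R(B) = 1/(B - 18) = 1/(-18 + B))
y(k) = √(25 + k) (y(k) = √(k + 25) = √(25 + k))
h(f) = f^(3/2)
h(y(q(6))) - R(p(6)) = (√(25 + 2))^(3/2) - 1/(-18 + 6) = (√27)^(3/2) - 1/(-12) = (3*√3)^(3/2) - 1*(-1/12) = 9*3^(¼) + 1/12 = 1/12 + 9*3^(¼)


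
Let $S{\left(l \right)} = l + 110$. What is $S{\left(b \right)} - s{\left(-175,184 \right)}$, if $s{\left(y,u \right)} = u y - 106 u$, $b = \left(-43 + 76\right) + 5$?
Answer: $51852$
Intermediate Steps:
$b = 38$ ($b = 33 + 5 = 38$)
$s{\left(y,u \right)} = - 106 u + u y$
$S{\left(l \right)} = 110 + l$
$S{\left(b \right)} - s{\left(-175,184 \right)} = \left(110 + 38\right) - 184 \left(-106 - 175\right) = 148 - 184 \left(-281\right) = 148 - -51704 = 148 + 51704 = 51852$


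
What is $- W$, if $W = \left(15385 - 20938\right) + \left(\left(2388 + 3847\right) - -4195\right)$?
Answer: $-4877$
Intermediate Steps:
$W = 4877$ ($W = -5553 + \left(6235 + \left(-46 + 4241\right)\right) = -5553 + \left(6235 + 4195\right) = -5553 + 10430 = 4877$)
$- W = \left(-1\right) 4877 = -4877$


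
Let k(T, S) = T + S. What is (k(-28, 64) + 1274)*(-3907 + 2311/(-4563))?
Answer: -23357237120/4563 ≈ -5.1188e+6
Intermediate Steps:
k(T, S) = S + T
(k(-28, 64) + 1274)*(-3907 + 2311/(-4563)) = ((64 - 28) + 1274)*(-3907 + 2311/(-4563)) = (36 + 1274)*(-3907 + 2311*(-1/4563)) = 1310*(-3907 - 2311/4563) = 1310*(-17829952/4563) = -23357237120/4563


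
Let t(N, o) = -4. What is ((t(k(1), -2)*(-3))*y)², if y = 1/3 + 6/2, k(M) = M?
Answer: 1600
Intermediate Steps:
y = 10/3 (y = 1*(⅓) + 6*(½) = ⅓ + 3 = 10/3 ≈ 3.3333)
((t(k(1), -2)*(-3))*y)² = (-4*(-3)*(10/3))² = (12*(10/3))² = 40² = 1600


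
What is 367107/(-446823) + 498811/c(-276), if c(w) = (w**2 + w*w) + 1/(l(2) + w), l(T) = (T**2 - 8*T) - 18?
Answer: 68943221801/28111685733 ≈ 2.4525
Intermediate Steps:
l(T) = -18 + T**2 - 8*T
c(w) = 1/(-30 + w) + 2*w**2 (c(w) = (w**2 + w*w) + 1/((-18 + 2**2 - 8*2) + w) = (w**2 + w**2) + 1/((-18 + 4 - 16) + w) = 2*w**2 + 1/(-30 + w) = 1/(-30 + w) + 2*w**2)
367107/(-446823) + 498811/c(-276) = 367107/(-446823) + 498811/(((1 - 60*(-276)**2 + 2*(-276)**3)/(-30 - 276))) = 367107*(-1/446823) + 498811/(((1 - 60*76176 + 2*(-21024576))/(-306))) = -9413/11457 + 498811/((-(1 - 4570560 - 42049152)/306)) = -9413/11457 + 498811/((-1/306*(-46619711))) = -9413/11457 + 498811/(46619711/306) = -9413/11457 + 498811*(306/46619711) = -9413/11457 + 152636166/46619711 = 68943221801/28111685733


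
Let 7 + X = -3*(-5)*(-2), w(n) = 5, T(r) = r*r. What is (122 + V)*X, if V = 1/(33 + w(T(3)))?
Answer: -171569/38 ≈ -4515.0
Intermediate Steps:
T(r) = r**2
V = 1/38 (V = 1/(33 + 5) = 1/38 ≈ 0.026316)
X = -37 (X = -7 - 3*(-5)*(-2) = -7 + 15*(-2) = -7 - 30 = -37)
(122 + V)*X = (122 + 1/38)*(-37) = (4637/38)*(-37) = -171569/38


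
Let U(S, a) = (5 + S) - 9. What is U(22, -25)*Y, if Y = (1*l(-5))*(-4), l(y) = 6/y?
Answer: 432/5 ≈ 86.400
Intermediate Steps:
U(S, a) = -4 + S
Y = 24/5 (Y = (1*(6/(-5)))*(-4) = (1*(6*(-⅕)))*(-4) = (1*(-6/5))*(-4) = -6/5*(-4) = 24/5 ≈ 4.8000)
U(22, -25)*Y = (-4 + 22)*(24/5) = 18*(24/5) = 432/5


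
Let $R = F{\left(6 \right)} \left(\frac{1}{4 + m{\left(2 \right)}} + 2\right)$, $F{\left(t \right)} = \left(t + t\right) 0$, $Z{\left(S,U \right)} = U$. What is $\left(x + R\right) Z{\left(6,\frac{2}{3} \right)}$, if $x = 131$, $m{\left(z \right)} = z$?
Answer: $\frac{262}{3} \approx 87.333$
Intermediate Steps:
$F{\left(t \right)} = 0$ ($F{\left(t \right)} = 2 t 0 = 0$)
$R = 0$ ($R = 0 \left(\frac{1}{4 + 2} + 2\right) = 0 \left(\frac{1}{6} + 2\right) = 0 \cdot \frac{13}{6} = 0$)
$\left(x + R\right) Z{\left(6,\frac{2}{3} \right)} = \left(131 + 0\right) \frac{2}{3} = 131 \cdot 2 \cdot \frac{1}{3} = 131 \cdot \frac{2}{3} = \frac{262}{3}$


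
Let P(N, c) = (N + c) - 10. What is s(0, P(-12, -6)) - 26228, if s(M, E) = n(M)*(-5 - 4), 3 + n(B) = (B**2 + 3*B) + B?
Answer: -26201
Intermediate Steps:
n(B) = -3 + B**2 + 4*B (n(B) = -3 + ((B**2 + 3*B) + B) = -3 + (B**2 + 4*B) = -3 + B**2 + 4*B)
P(N, c) = -10 + N + c
s(M, E) = 27 - 36*M - 9*M**2 (s(M, E) = (-3 + M**2 + 4*M)*(-5 - 4) = (-3 + M**2 + 4*M)*(-9) = 27 - 36*M - 9*M**2)
s(0, P(-12, -6)) - 26228 = (27 - 36*0 - 9*0**2) - 26228 = (27 + 0 - 9*0) - 26228 = (27 + 0 + 0) - 26228 = 27 - 26228 = -26201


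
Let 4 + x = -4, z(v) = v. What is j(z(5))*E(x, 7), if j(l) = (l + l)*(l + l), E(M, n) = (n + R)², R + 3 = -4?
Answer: 0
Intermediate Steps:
R = -7 (R = -3 - 4 = -7)
x = -8 (x = -4 - 4 = -8)
E(M, n) = (-7 + n)² (E(M, n) = (n - 7)² = (-7 + n)²)
j(l) = 4*l² (j(l) = (2*l)*(2*l) = 4*l²)
j(z(5))*E(x, 7) = (4*5²)*(-7 + 7)² = (4*25)*0² = 100*0 = 0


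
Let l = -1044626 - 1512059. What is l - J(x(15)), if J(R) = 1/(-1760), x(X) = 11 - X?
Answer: -4499765599/1760 ≈ -2.5567e+6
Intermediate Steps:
l = -2556685
J(R) = -1/1760
l - J(x(15)) = -2556685 - 1*(-1/1760) = -2556685 + 1/1760 = -4499765599/1760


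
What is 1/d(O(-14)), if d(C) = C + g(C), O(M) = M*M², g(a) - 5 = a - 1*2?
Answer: -1/5485 ≈ -0.00018232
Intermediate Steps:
g(a) = 3 + a (g(a) = 5 + (a - 1*2) = 5 + (a - 2) = 5 + (-2 + a) = 3 + a)
O(M) = M³
d(C) = 3 + 2*C (d(C) = C + (3 + C) = 3 + 2*C)
1/d(O(-14)) = 1/(3 + 2*(-14)³) = 1/(3 + 2*(-2744)) = 1/(3 - 5488) = 1/(-5485) = -1/5485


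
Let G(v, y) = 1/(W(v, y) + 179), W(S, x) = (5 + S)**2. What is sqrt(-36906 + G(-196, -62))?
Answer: I*sqrt(12400006334235)/18330 ≈ 192.11*I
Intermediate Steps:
G(v, y) = 1/(179 + (5 + v)**2) (G(v, y) = 1/((5 + v)**2 + 179) = 1/(179 + (5 + v)**2))
sqrt(-36906 + G(-196, -62)) = sqrt(-36906 + 1/(179 + (5 - 196)**2)) = sqrt(-36906 + 1/(179 + (-191)**2)) = sqrt(-36906 + 1/(179 + 36481)) = sqrt(-36906 + 1/36660) = sqrt(-1352973959/36660) = I*sqrt(12400006334235)/18330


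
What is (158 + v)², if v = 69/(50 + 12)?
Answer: 97318225/3844 ≈ 25317.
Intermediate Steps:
v = 69/62 ≈ 1.1129
(158 + v)² = (158 + 69/62)² = (9865/62)² = 97318225/3844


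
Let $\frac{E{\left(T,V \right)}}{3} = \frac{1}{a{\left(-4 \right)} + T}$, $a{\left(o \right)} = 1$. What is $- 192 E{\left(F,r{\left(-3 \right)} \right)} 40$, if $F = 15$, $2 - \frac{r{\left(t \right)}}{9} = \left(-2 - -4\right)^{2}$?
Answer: $-1440$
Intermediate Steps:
$r{\left(t \right)} = -18$ ($r{\left(t \right)} = 18 - 9 \left(-2 - -4\right)^{2} = 18 - 9 \left(-2 + 4\right)^{2} = 18 - 9 \cdot 2^{2} = 18 - 36 = -18$)
$E{\left(T,V \right)} = \frac{3}{1 + T}$
$- 192 E{\left(F,r{\left(-3 \right)} \right)} 40 = - 192 \frac{3}{1 + 15} \cdot 40 = - 192 \cdot \frac{3}{16} \cdot 40 = - 192 \cdot 3 \cdot \frac{1}{16} \cdot 40 = \left(-192\right) \frac{3}{16} \cdot 40 = \left(-36\right) 40 = -1440$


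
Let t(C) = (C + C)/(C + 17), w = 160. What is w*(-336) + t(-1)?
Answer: -430081/8 ≈ -53760.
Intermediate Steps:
t(C) = 2*C/(17 + C) (t(C) = (2*C)/(17 + C) = 2*C/(17 + C))
w*(-336) + t(-1) = 160*(-336) + 2*(-1)/(17 - 1) = -53760 + 2*(-1)/16 = -53760 + 2*(-1)*(1/16) = -53760 - ⅛ = -430081/8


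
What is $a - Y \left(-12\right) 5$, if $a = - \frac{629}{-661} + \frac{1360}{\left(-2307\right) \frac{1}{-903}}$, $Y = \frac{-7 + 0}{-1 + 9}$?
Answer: $\frac{488768877}{1016618} \approx 480.78$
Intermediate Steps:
$Y = - \frac{7}{8} \approx -0.875$
$a = \frac{271070661}{508309}$ ($a = \left(-629\right) \left(- \frac{1}{661}\right) + \frac{1360}{\left(-2307\right) \left(- \frac{1}{903}\right)} = \frac{629}{661} + \frac{1360}{\frac{769}{301}} = \frac{629}{661} + 1360 \cdot \frac{301}{769} = \frac{629}{661} + \frac{409360}{769} = \frac{271070661}{508309} \approx 533.28$)
$a - Y \left(-12\right) 5 = \frac{271070661}{508309} - \left(- \frac{7}{8}\right) \left(-12\right) 5 = \frac{271070661}{508309} - \frac{21}{2} \cdot 5 = \frac{271070661}{508309} - \frac{105}{2} = \frac{488768877}{1016618}$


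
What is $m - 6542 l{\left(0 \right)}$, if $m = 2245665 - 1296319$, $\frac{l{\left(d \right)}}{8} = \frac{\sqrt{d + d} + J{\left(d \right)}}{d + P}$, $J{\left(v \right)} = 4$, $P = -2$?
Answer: $1054018$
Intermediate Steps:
$l{\left(d \right)} = \frac{8 \left(4 + \sqrt{2} \sqrt{d}\right)}{-2 + d}$ ($l{\left(d \right)} = 8 \frac{\sqrt{d + d} + 4}{d - 2} = 8 \frac{\sqrt{2 d} + 4}{-2 + d} = 8 \frac{\sqrt{2} \sqrt{d} + 4}{-2 + d} = 8 \frac{4 + \sqrt{2} \sqrt{d}}{-2 + d} = \frac{8 \left(4 + \sqrt{2} \sqrt{d}\right)}{-2 + d}$)
$m = 949346$
$m - 6542 l{\left(0 \right)} = 949346 - 6542 \frac{8 \left(4 + \sqrt{2} \sqrt{0}\right)}{-2 + 0} = 949346 - 6542 \frac{8 \left(4 + \sqrt{2} \cdot 0\right)}{-2} = 949346 - 6542 \cdot 8 \left(- \frac{1}{2}\right) \left(4 + 0\right) = 949346 - 6542 \cdot 8 \left(- \frac{1}{2}\right) 4 = 949346 - -104672 = 949346 + 104672 = 1054018$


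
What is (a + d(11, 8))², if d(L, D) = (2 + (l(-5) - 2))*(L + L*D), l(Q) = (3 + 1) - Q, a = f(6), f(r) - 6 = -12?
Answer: 783225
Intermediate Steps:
f(r) = -6 (f(r) = 6 - 12 = -6)
a = -6
l(Q) = 4 - Q
d(L, D) = 9*L + 9*D*L (d(L, D) = (2 + ((4 - 1*(-5)) - 2))*(L + L*D) = (2 + ((4 + 5) - 2))*(L + D*L) = (2 + (9 - 2))*(L + D*L) = (2 + 7)*(L + D*L) = 9*(L + D*L) = 9*L + 9*D*L)
(a + d(11, 8))² = (-6 + 9*11*(1 + 8))² = (-6 + 9*11*9)² = (-6 + 891)² = 885² = 783225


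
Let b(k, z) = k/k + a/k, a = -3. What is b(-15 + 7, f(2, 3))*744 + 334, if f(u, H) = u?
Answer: 1357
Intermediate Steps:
b(k, z) = 1 - 3/k (b(k, z) = k/k - 3/k = 1 - 3/k)
b(-15 + 7, f(2, 3))*744 + 334 = ((-3 + (-15 + 7))/(-15 + 7))*744 + 334 = ((-3 - 8)/(-8))*744 + 334 = -1/8*(-11)*744 + 334 = (11/8)*744 + 334 = 1023 + 334 = 1357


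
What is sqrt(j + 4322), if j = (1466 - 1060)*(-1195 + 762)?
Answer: 2*I*sqrt(42869) ≈ 414.1*I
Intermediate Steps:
j = -175798 (j = 406*(-433) = -175798)
sqrt(j + 4322) = sqrt(-175798 + 4322) = sqrt(-171476) = 2*I*sqrt(42869)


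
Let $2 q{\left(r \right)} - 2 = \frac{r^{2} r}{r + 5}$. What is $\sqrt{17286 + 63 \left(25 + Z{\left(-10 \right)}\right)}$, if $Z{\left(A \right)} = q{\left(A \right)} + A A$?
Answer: $2 \sqrt{7881} \approx 177.55$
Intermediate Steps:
$q{\left(r \right)} = 1 + \frac{r^{3}}{2 \left(5 + r\right)}$ ($q{\left(r \right)} = 1 + \frac{r^{2} r \frac{1}{r + 5}}{2} = 1 + \frac{r^{3} \frac{1}{5 + r}}{2} = 1 + \frac{r^{3}}{2 \left(5 + r\right)}$)
$Z{\left(A \right)} = A^{2} + \frac{5 + A + \frac{A^{3}}{2}}{5 + A}$ ($Z{\left(A \right)} = \frac{5 + A + \frac{A^{3}}{2}}{5 + A} + A A = \frac{5 + A + \frac{A^{3}}{2}}{5 + A} + A^{2} = A^{2} + \frac{5 + A + \frac{A^{3}}{2}}{5 + A}$)
$\sqrt{17286 + 63 \left(25 + Z{\left(-10 \right)}\right)} = \sqrt{17286 + 63 \left(25 + \frac{5 - 10 + 5 \left(-10\right)^{2} + \frac{3 \left(-10\right)^{3}}{2}}{5 - 10}\right)} = \sqrt{17286 + 63 \left(25 + \frac{5 - 10 + 5 \cdot 100 + \frac{3}{2} \left(-1000\right)}{-5}\right)} = \sqrt{17286 + 63 \left(25 - \frac{5 - 10 + 500 - 1500}{5}\right)} = \sqrt{17286 + 63 \left(25 - -201\right)} = \sqrt{17286 + 63 \left(25 + 201\right)} = \sqrt{17286 + 63 \cdot 226} = \sqrt{17286 + 14238} = \sqrt{31524} = 2 \sqrt{7881}$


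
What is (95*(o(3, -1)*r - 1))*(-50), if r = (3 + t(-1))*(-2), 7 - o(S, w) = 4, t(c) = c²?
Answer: 118750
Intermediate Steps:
o(S, w) = 3 (o(S, w) = 7 - 1*4 = 7 - 4 = 3)
r = -8 (r = (3 + (-1)²)*(-2) = (3 + 1)*(-2) = 4*(-2) = -8)
(95*(o(3, -1)*r - 1))*(-50) = (95*(3*(-8) - 1))*(-50) = (95*(-24 - 1))*(-50) = (95*(-25))*(-50) = -2375*(-50) = 118750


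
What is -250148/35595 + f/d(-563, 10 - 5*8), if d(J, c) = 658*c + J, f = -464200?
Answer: 11444444156/722685285 ≈ 15.836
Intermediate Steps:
d(J, c) = J + 658*c
-250148/35595 + f/d(-563, 10 - 5*8) = -250148/35595 - 464200/(-563 + 658*(10 - 5*8)) = -250148*1/35595 - 464200/(-563 + 658*(10 - 40)) = -250148/35595 - 464200/(-563 + 658*(-30)) = -250148/35595 - 464200/(-563 - 19740) = -250148/35595 - 464200/(-20303) = -250148/35595 - 464200*(-1/20303) = -250148/35595 + 464200/20303 = 11444444156/722685285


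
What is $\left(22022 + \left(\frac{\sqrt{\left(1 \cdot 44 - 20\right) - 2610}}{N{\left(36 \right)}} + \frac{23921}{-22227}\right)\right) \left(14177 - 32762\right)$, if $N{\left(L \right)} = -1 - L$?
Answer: $- \frac{3032198957235}{7409} + \frac{18585 i \sqrt{2586}}{37} \approx -4.0926 \cdot 10^{8} + 25543.0 i$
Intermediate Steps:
$\left(22022 + \left(\frac{\sqrt{\left(1 \cdot 44 - 20\right) - 2610}}{N{\left(36 \right)}} + \frac{23921}{-22227}\right)\right) \left(14177 - 32762\right) = \left(22022 + \left(\frac{\sqrt{\left(1 \cdot 44 - 20\right) - 2610}}{-1 - 36} + \frac{23921}{-22227}\right)\right) \left(14177 - 32762\right) = \left(22022 + \left(\frac{\sqrt{\left(44 - 20\right) - 2610}}{-1 - 36} + 23921 \left(- \frac{1}{22227}\right)\right)\right) \left(-18585\right) = \left(22022 - \left(\frac{23921}{22227} - \frac{\sqrt{24 - 2610}}{-37}\right)\right) \left(-18585\right) = \left(22022 - \left(\frac{23921}{22227} - \sqrt{-2586} \left(- \frac{1}{37}\right)\right)\right) \left(-18585\right) = \left(22022 - \left(\frac{23921}{22227} - i \sqrt{2586} \left(- \frac{1}{37}\right)\right)\right) \left(-18585\right) = \left(22022 - \left(\frac{23921}{22227} + \frac{i \sqrt{2586}}{37}\right)\right) \left(-18585\right) = \left(\frac{489459073}{22227} - \frac{i \sqrt{2586}}{37}\right) \left(-18585\right) = - \frac{3032198957235}{7409} + \frac{18585 i \sqrt{2586}}{37}$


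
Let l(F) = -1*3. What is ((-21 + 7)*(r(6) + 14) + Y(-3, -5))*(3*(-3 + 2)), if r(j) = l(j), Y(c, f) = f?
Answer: 477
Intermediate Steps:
l(F) = -3
r(j) = -3
((-21 + 7)*(r(6) + 14) + Y(-3, -5))*(3*(-3 + 2)) = ((-21 + 7)*(-3 + 14) - 5)*(3*(-3 + 2)) = (-14*11 - 5)*(3*(-1)) = (-154 - 5)*(-3) = -159*(-3) = 477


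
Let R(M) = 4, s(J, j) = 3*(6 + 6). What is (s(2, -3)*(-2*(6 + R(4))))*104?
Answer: -74880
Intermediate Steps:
s(J, j) = 36 (s(J, j) = 3*12 = 36)
(s(2, -3)*(-2*(6 + R(4))))*104 = (36*(-2*(6 + 4)))*104 = (36*(-2*10))*104 = (36*(-20))*104 = -720*104 = -74880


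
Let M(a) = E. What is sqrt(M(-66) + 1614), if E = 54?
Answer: 2*sqrt(417) ≈ 40.841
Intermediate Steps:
M(a) = 54
sqrt(M(-66) + 1614) = sqrt(54 + 1614) = sqrt(1668) = 2*sqrt(417)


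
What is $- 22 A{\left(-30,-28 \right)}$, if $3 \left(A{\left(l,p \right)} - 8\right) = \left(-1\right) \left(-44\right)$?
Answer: $- \frac{1496}{3} \approx -498.67$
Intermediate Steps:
$A{\left(l,p \right)} = \frac{68}{3}$ ($A{\left(l,p \right)} = 8 + \frac{\left(-1\right) \left(-44\right)}{3} = 8 + \frac{1}{3} \cdot 44 = 8 + \frac{44}{3} = \frac{68}{3}$)
$- 22 A{\left(-30,-28 \right)} = \left(-22\right) \frac{68}{3} = - \frac{1496}{3}$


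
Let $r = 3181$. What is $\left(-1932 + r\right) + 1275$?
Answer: $2524$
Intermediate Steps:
$\left(-1932 + r\right) + 1275 = \left(-1932 + 3181\right) + 1275 = 1249 + 1275 = 2524$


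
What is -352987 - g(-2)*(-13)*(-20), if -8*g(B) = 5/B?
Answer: -1412273/4 ≈ -3.5307e+5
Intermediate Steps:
g(B) = -5/(8*B)
-352987 - g(-2)*(-13)*(-20) = -352987 - -5/8/(-2)*(-13)*(-20) = -352987 - -5/8*(-½)*(-13)*(-20) = -352987 - (5/16)*(-13)*(-20) = -352987 - (-65)*(-20)/16 = -352987 - 1*325/4 = -352987 - 325/4 = -1412273/4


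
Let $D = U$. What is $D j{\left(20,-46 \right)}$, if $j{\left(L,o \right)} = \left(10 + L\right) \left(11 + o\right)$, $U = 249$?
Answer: $-261450$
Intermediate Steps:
$D = 249$
$D j{\left(20,-46 \right)} = 249 \left(110 + 10 \left(-46\right) + 11 \cdot 20 + 20 \left(-46\right)\right) = 249 \left(110 - 460 + 220 - 920\right) = 249 \left(-1050\right) = -261450$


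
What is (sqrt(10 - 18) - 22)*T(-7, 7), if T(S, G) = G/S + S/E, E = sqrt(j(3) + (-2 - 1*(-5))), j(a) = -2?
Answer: 176 - 16*I*sqrt(2) ≈ 176.0 - 22.627*I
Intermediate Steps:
E = 1 (E = sqrt(-2 + (-2 - 1*(-5))) = sqrt(-2 + (-2 + 5)) = sqrt(-2 + 3) = sqrt(1) = 1)
T(S, G) = S + G/S (T(S, G) = G/S + S/1 = G/S + S*1 = G/S + S = S + G/S)
(sqrt(10 - 18) - 22)*T(-7, 7) = (sqrt(10 - 18) - 22)*(-7 + 7/(-7)) = (sqrt(-8) - 22)*(-7 + 7*(-1/7)) = (2*I*sqrt(2) - 22)*(-7 - 1) = (-22 + 2*I*sqrt(2))*(-8) = 176 - 16*I*sqrt(2)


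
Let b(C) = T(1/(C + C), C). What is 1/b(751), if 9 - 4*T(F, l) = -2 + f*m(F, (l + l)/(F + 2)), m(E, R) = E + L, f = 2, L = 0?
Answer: 751/2065 ≈ 0.36368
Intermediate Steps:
m(E, R) = E (m(E, R) = E + 0 = E)
T(F, l) = 11/4 - F/2 (T(F, l) = 9/4 - (-2 + 2*F)/4 = 9/4 + (1/2 - F/2) = 11/4 - F/2)
b(C) = 11/4 - 1/(4*C) (b(C) = 11/4 - 1/(2*(C + C)) = 11/4 - 1/(2*C)/2 = 11/4 - 1/(4*C))
1/b(751) = 1/((1/4)*(-1 + 11*751)/751) = 1/((1/4)*(1/751)*(-1 + 8261)) = 1/((1/4)*(1/751)*8260) = 1/(2065/751) = 751/2065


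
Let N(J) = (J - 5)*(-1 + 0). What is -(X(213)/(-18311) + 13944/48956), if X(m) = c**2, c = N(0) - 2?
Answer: -63721995/224108329 ≈ -0.28434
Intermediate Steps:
N(J) = 5 - J (N(J) = (-5 + J)*(-1) = 5 - J)
c = 3 (c = (5 - 1*0) - 2 = (5 + 0) - 2 = 5 - 2 = 3)
X(m) = 9 (X(m) = 3**2 = 9)
-(X(213)/(-18311) + 13944/48956) = -(9/(-18311) + 13944/48956) = -(9*(-1/18311) + 13944*(1/48956)) = -(-9/18311 + 3486/12239) = -1*63721995/224108329 = -63721995/224108329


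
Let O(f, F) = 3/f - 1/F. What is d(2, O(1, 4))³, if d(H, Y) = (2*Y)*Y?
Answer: 1771561/512 ≈ 3460.1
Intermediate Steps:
O(f, F) = -1/F + 3/f
d(H, Y) = 2*Y²
d(2, O(1, 4))³ = (2*(-1/4 + 3/1)²)³ = (2*(-1*¼ + 3*1)²)³ = (2*(-¼ + 3)²)³ = (2*(11/4)²)³ = (2*(121/16))³ = (121/8)³ = 1771561/512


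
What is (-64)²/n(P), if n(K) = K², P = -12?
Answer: 256/9 ≈ 28.444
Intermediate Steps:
(-64)²/n(P) = (-64)²/((-12)²) = 4096/144 = 4096*(1/144) = 256/9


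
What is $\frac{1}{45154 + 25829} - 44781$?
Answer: $- \frac{3178689722}{70983} \approx -44781.0$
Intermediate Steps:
$\frac{1}{45154 + 25829} - 44781 = \frac{1}{70983} - 44781 = - \frac{3178689722}{70983}$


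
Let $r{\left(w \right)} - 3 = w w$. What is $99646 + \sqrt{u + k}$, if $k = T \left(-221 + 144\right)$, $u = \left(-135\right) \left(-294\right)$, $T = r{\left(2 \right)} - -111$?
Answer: $99646 + 2 \sqrt{7651} \approx 99821.0$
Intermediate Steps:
$r{\left(w \right)} = 3 + w^{2}$ ($r{\left(w \right)} = 3 + w w = 3 + w^{2}$)
$T = 118$ ($T = \left(3 + 2^{2}\right) - -111 = \left(3 + 4\right) + 111 = 7 + 111 = 118$)
$u = 39690$
$k = -9086$ ($k = 118 \left(-221 + 144\right) = 118 \left(-77\right) = -9086$)
$99646 + \sqrt{u + k} = 99646 + \sqrt{39690 - 9086} = 99646 + \sqrt{30604} = 99646 + 2 \sqrt{7651}$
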